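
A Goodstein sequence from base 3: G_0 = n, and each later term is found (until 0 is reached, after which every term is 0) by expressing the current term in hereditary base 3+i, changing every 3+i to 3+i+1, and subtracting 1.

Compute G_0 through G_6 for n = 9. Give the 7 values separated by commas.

9, 15, 17, 19, 21, 23, 24

step 0: 9 = 3^2; sub 4 for 3: 4^2; = 16; G_1 = 16−1 = 15
step 1: 15 = 3·4 + 3; sub 5 for 4: 3·5 + 3; = 18; G_2 = 18−1 = 17
step 2: 17 = 3·5 + 2; sub 6 for 5: 3·6 + 2; = 20; G_3 = 20−1 = 19
step 3: 19 = 3·6 + 1; sub 7 for 6: 3·7 + 1; = 22; G_4 = 22−1 = 21
step 4: 21 = 3·7; sub 8 for 7: 3·8; = 24; G_5 = 24−1 = 23
step 5: 23 = 2·8 + 7; sub 9 for 8: 2·9 + 7; = 25; G_6 = 25−1 = 24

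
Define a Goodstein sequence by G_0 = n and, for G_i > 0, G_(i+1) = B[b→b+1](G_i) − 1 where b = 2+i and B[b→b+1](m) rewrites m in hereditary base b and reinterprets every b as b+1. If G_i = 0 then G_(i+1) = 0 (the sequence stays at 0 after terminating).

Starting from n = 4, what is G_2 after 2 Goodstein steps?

41

(0) 4|_2 = 2^2 ↦ 3^3|_3 = 27 ⇒ 26
(1) 26|_3 = 2·3^2 + 2·3 + 2 ↦ 2·4^2 + 2·4 + 2|_4 = 42 ⇒ 41
(2) 41|_4 = 2·4^2 + 2·4 + 1 ↦ 2·5^2 + 2·5 + 1|_5 = 61 ⇒ 60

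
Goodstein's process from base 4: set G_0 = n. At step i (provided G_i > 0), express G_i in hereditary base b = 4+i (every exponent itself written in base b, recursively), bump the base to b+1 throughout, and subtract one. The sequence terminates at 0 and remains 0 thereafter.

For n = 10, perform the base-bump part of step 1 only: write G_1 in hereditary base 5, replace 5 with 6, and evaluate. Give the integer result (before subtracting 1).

base 4: 10 = 2·4 + 2; at 5: 2·5 + 2 = 12; next = 11
base 5: 11 = 2·5 + 1; at 6: 2·6 + 1 = 13; next = 12

13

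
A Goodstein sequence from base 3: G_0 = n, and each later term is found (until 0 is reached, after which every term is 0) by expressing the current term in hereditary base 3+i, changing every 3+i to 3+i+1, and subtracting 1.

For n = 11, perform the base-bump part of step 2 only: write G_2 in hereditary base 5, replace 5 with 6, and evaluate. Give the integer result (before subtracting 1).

i=0: 11 = 3^2 + 2 (b=3); 3→4: 4^2 + 2 = 18; 18−1 = 17
i=1: 17 = 4^2 + 1 (b=4); 4→5: 5^2 + 1 = 26; 26−1 = 25
i=2: 25 = 5^2 (b=5); 5→6: 6^2 = 36; 36−1 = 35

36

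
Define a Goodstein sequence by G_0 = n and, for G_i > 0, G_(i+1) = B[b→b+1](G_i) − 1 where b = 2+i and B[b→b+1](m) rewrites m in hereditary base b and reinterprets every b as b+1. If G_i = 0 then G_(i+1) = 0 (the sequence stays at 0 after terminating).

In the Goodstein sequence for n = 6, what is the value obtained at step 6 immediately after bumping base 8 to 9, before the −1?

332148

i=0: 6 = 2^2 + 2 (b=2); 2→3: 3^3 + 3 = 30; 30−1 = 29
i=1: 29 = 3^3 + 2 (b=3); 3→4: 4^4 + 2 = 258; 258−1 = 257
i=2: 257 = 4^4 + 1 (b=4); 4→5: 5^5 + 1 = 3126; 3126−1 = 3125
i=3: 3125 = 5^5 (b=5); 5→6: 6^6 = 46656; 46656−1 = 46655
i=4: 46655 = 5·6^5 + 5·6^4 + 5·6^3 + 5·6^2 + 5·6 + 5 (b=6); 6→7: 5·7^5 + 5·7^4 + 5·7^3 + 5·7^2 + 5·7 + 5 = 98040; 98040−1 = 98039
i=5: 98039 = 5·7^5 + 5·7^4 + 5·7^3 + 5·7^2 + 5·7 + 4 (b=7); 7→8: 5·8^5 + 5·8^4 + 5·8^3 + 5·8^2 + 5·8 + 4 = 187244; 187244−1 = 187243
i=6: 187243 = 5·8^5 + 5·8^4 + 5·8^3 + 5·8^2 + 5·8 + 3 (b=8); 8→9: 5·9^5 + 5·9^4 + 5·9^3 + 5·9^2 + 5·9 + 3 = 332148; 332148−1 = 332147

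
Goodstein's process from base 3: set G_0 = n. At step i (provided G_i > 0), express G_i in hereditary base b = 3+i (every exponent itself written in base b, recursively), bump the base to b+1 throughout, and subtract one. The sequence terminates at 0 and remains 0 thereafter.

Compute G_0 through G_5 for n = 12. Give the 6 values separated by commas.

[0] 12 ≡ 3^2 + 3 (base 3). Lift 4: 20. −1: 19.
[1] 19 ≡ 4^2 + 3 (base 4). Lift 5: 28. −1: 27.
[2] 27 ≡ 5^2 + 2 (base 5). Lift 6: 38. −1: 37.
[3] 37 ≡ 6^2 + 1 (base 6). Lift 7: 50. −1: 49.
[4] 49 ≡ 7^2 (base 7). Lift 8: 64. −1: 63.

12, 19, 27, 37, 49, 63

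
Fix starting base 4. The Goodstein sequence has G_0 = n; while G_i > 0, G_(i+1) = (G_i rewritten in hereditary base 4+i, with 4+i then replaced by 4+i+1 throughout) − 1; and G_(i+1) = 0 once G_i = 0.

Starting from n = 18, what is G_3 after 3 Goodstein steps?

G_0 = 18. HB_4(18) = 4^2 + 2. Bump = 27. G_1 = 26.
G_1 = 26. HB_5(26) = 5^2 + 1. Bump = 37. G_2 = 36.
G_2 = 36. HB_6(36) = 6^2. Bump = 49. G_3 = 48.
G_3 = 48. HB_7(48) = 6·7 + 6. Bump = 54. G_4 = 53.

48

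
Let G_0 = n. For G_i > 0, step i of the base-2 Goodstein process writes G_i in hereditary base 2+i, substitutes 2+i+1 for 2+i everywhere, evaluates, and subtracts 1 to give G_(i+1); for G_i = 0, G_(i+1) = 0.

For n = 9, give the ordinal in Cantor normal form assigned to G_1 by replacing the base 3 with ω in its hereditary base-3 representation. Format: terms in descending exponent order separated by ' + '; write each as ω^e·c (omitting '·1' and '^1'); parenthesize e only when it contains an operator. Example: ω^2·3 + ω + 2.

9 —HB2→ 2^(2 + 1) + 1 —bump→ 3^(3 + 1) + 1 = 82 —(−1)→ 81
81 —HB3→ 3^(3 + 1) —bump→ 4^(4 + 1) = 1024 —(−1)→ 1023

ω^(ω + 1)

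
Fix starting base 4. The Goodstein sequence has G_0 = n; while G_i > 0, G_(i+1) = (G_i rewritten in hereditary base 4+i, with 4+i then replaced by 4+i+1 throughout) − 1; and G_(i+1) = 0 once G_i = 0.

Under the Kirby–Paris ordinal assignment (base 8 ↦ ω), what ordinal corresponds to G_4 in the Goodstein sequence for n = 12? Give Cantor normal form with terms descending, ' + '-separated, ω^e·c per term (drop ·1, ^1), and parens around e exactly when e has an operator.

ω·2 + 1

(0) 12|_4 = 3·4 ↦ 3·5|_5 = 15 ⇒ 14
(1) 14|_5 = 2·5 + 4 ↦ 2·6 + 4|_6 = 16 ⇒ 15
(2) 15|_6 = 2·6 + 3 ↦ 2·7 + 3|_7 = 17 ⇒ 16
(3) 16|_7 = 2·7 + 2 ↦ 2·8 + 2|_8 = 18 ⇒ 17
(4) 17|_8 = 2·8 + 1 ↦ 2·9 + 1|_9 = 19 ⇒ 18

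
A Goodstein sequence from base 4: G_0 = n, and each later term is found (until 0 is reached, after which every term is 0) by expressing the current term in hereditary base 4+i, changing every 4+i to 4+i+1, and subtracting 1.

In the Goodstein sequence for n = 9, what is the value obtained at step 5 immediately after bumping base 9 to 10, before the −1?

12

step 0: 9 = 2·4 + 1; sub 5 for 4: 2·5 + 1; = 11; G_1 = 11−1 = 10
step 1: 10 = 2·5; sub 6 for 5: 2·6; = 12; G_2 = 12−1 = 11
step 2: 11 = 6 + 5; sub 7 for 6: 7 + 5; = 12; G_3 = 12−1 = 11
step 3: 11 = 7 + 4; sub 8 for 7: 8 + 4; = 12; G_4 = 12−1 = 11
step 4: 11 = 8 + 3; sub 9 for 8: 9 + 3; = 12; G_5 = 12−1 = 11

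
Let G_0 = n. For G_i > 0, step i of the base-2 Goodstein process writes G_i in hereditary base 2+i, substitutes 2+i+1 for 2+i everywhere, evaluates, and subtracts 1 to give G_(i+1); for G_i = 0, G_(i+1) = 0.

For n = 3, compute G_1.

G_0 = 3. HB_2(3) = 2 + 1. Bump = 4. G_1 = 3.
G_1 = 3. HB_3(3) = 3. Bump = 4. G_2 = 3.

3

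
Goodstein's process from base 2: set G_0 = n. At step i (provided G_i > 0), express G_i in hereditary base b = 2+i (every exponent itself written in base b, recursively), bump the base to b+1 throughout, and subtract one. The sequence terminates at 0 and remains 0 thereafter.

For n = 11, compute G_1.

84

11 —HB2→ 2^(2 + 1) + 2 + 1 —bump→ 3^(3 + 1) + 3 + 1 = 85 —(−1)→ 84
84 —HB3→ 3^(3 + 1) + 3 —bump→ 4^(4 + 1) + 4 = 1028 —(−1)→ 1027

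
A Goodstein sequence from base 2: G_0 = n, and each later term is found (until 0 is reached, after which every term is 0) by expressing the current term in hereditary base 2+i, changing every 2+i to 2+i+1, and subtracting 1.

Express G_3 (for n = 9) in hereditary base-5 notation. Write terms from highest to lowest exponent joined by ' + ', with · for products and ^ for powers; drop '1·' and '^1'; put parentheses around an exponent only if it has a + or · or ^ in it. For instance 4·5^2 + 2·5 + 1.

3·5^5 + 3·5^3 + 3·5^2 + 3·5 + 2

[0] 9 ≡ 2^(2 + 1) + 1 (base 2). Lift 3: 82. −1: 81.
[1] 81 ≡ 3^(3 + 1) (base 3). Lift 4: 1024. −1: 1023.
[2] 1023 ≡ 3·4^4 + 3·4^3 + 3·4^2 + 3·4 + 3 (base 4). Lift 5: 9843. −1: 9842.
[3] 9842 ≡ 3·5^5 + 3·5^3 + 3·5^2 + 3·5 + 2 (base 5). Lift 6: 140744. −1: 140743.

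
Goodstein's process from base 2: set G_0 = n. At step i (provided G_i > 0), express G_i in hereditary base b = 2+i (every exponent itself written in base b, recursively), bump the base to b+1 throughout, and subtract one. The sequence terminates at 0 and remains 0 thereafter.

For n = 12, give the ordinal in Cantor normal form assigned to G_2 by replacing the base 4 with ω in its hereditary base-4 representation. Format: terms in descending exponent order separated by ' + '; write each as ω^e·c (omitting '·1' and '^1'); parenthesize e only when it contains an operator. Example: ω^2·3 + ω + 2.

i=0: 12 = 2^(2 + 1) + 2^2 (b=2); 2→3: 3^(3 + 1) + 3^3 = 108; 108−1 = 107
i=1: 107 = 3^(3 + 1) + 2·3^2 + 2·3 + 2 (b=3); 3→4: 4^(4 + 1) + 2·4^2 + 2·4 + 2 = 1066; 1066−1 = 1065

ω^(ω + 1) + ω^2·2 + ω·2 + 1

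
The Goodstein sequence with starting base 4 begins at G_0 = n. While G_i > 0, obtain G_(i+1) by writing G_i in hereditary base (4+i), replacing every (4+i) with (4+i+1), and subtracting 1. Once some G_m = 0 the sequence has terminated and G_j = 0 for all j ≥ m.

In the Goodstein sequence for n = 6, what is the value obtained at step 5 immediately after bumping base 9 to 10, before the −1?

i=0: 6 = 4 + 2 (b=4); 4→5: 5 + 2 = 7; 7−1 = 6
i=1: 6 = 5 + 1 (b=5); 5→6: 6 + 1 = 7; 7−1 = 6
i=2: 6 = 6 (b=6); 6→7: 7 = 7; 7−1 = 6
i=3: 6 = 6 (b=7); 7→8: 6 = 6; 6−1 = 5
i=4: 5 = 5 (b=8); 8→9: 5 = 5; 5−1 = 4
i=5: 4 = 4 (b=9); 9→10: 4 = 4; 4−1 = 3

4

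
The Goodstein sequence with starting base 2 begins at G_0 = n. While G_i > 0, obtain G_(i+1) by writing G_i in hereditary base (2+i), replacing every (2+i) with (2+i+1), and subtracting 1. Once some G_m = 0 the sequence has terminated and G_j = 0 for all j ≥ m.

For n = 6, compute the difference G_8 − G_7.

G_0=6  [base 2] 2^2 + 2  →[2↦3]→  3^3 + 3 = 30  −1 ⇒ G_1=29
G_1=29  [base 3] 3^3 + 2  →[3↦4]→  4^4 + 2 = 258  −1 ⇒ G_2=257
G_2=257  [base 4] 4^4 + 1  →[4↦5]→  5^5 + 1 = 3126  −1 ⇒ G_3=3125
G_3=3125  [base 5] 5^5  →[5↦6]→  6^6 = 46656  −1 ⇒ G_4=46655
G_4=46655  [base 6] 5·6^5 + 5·6^4 + 5·6^3 + 5·6^2 + 5·6 + 5  →[6↦7]→  5·7^5 + 5·7^4 + 5·7^3 + 5·7^2 + 5·7 + 5 = 98040  −1 ⇒ G_5=98039
G_5=98039  [base 7] 5·7^5 + 5·7^4 + 5·7^3 + 5·7^2 + 5·7 + 4  →[7↦8]→  5·8^5 + 5·8^4 + 5·8^3 + 5·8^2 + 5·8 + 4 = 187244  −1 ⇒ G_6=187243
G_6=187243  [base 8] 5·8^5 + 5·8^4 + 5·8^3 + 5·8^2 + 5·8 + 3  →[8↦9]→  5·9^5 + 5·9^4 + 5·9^3 + 5·9^2 + 5·9 + 3 = 332148  −1 ⇒ G_7=332147
G_7=332147  [base 9] 5·9^5 + 5·9^4 + 5·9^3 + 5·9^2 + 5·9 + 2  →[9↦10]→  5·10^5 + 5·10^4 + 5·10^3 + 5·10^2 + 5·10 + 2 = 555552  −1 ⇒ G_8=555551

223404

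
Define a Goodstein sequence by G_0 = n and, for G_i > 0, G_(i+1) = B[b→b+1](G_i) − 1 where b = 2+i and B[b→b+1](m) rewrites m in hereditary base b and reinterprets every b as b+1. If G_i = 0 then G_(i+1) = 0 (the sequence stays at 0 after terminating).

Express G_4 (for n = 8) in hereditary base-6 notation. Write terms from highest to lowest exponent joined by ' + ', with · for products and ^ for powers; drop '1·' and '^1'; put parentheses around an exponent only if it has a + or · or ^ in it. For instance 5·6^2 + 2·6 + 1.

step 0: 8 = 2^(2 + 1); sub 3 for 2: 3^(3 + 1); = 81; G_1 = 81−1 = 80
step 1: 80 = 2·3^3 + 2·3^2 + 2·3 + 2; sub 4 for 3: 2·4^4 + 2·4^2 + 2·4 + 2; = 554; G_2 = 554−1 = 553
step 2: 553 = 2·4^4 + 2·4^2 + 2·4 + 1; sub 5 for 4: 2·5^5 + 2·5^2 + 2·5 + 1; = 6311; G_3 = 6311−1 = 6310
step 3: 6310 = 2·5^5 + 2·5^2 + 2·5; sub 6 for 5: 2·6^6 + 2·6^2 + 2·6; = 93396; G_4 = 93396−1 = 93395
step 4: 93395 = 2·6^6 + 2·6^2 + 6 + 5; sub 7 for 6: 2·7^7 + 2·7^2 + 7 + 5; = 1647196; G_5 = 1647196−1 = 1647195

2·6^6 + 2·6^2 + 6 + 5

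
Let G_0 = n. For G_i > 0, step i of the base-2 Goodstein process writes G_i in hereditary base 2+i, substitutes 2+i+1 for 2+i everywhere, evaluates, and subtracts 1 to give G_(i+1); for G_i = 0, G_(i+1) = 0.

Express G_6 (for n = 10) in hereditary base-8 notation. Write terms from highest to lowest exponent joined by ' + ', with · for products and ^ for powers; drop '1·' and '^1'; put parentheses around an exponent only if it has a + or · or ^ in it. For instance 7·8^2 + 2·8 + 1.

5·8^8 + 5·8^5 + 5·8^4 + 5·8^3 + 5·8^2 + 5·8 + 3

(0) 10|_2 = 2^(2 + 1) + 2 ↦ 3^(3 + 1) + 3|_3 = 84 ⇒ 83
(1) 83|_3 = 3^(3 + 1) + 2 ↦ 4^(4 + 1) + 2|_4 = 1026 ⇒ 1025
(2) 1025|_4 = 4^(4 + 1) + 1 ↦ 5^(5 + 1) + 1|_5 = 15626 ⇒ 15625
(3) 15625|_5 = 5^(5 + 1) ↦ 6^(6 + 1)|_6 = 279936 ⇒ 279935
(4) 279935|_6 = 5·6^6 + 5·6^5 + 5·6^4 + 5·6^3 + 5·6^2 + 5·6 + 5 ↦ 5·7^7 + 5·7^5 + 5·7^4 + 5·7^3 + 5·7^2 + 5·7 + 5|_7 = 4215755 ⇒ 4215754
(5) 4215754|_7 = 5·7^7 + 5·7^5 + 5·7^4 + 5·7^3 + 5·7^2 + 5·7 + 4 ↦ 5·8^8 + 5·8^5 + 5·8^4 + 5·8^3 + 5·8^2 + 5·8 + 4|_8 = 84073324 ⇒ 84073323
(6) 84073323|_8 = 5·8^8 + 5·8^5 + 5·8^4 + 5·8^3 + 5·8^2 + 5·8 + 3 ↦ 5·9^9 + 5·9^5 + 5·9^4 + 5·9^3 + 5·9^2 + 5·9 + 3|_9 = 1937434593 ⇒ 1937434592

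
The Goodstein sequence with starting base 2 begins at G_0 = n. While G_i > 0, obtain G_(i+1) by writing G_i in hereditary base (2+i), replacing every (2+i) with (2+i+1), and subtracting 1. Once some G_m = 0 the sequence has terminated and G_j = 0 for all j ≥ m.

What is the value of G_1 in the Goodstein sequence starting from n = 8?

step 0: 8 = 2^(2 + 1); sub 3 for 2: 3^(3 + 1); = 81; G_1 = 81−1 = 80
step 1: 80 = 2·3^3 + 2·3^2 + 2·3 + 2; sub 4 for 3: 2·4^4 + 2·4^2 + 2·4 + 2; = 554; G_2 = 554−1 = 553

80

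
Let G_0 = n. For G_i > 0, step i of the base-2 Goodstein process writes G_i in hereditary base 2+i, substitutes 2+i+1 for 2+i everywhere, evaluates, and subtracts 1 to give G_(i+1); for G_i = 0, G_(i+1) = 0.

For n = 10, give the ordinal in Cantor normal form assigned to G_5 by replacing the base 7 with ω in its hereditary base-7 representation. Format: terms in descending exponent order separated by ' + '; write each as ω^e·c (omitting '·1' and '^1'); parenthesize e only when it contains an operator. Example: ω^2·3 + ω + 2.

10 —HB2→ 2^(2 + 1) + 2 —bump→ 3^(3 + 1) + 3 = 84 —(−1)→ 83
83 —HB3→ 3^(3 + 1) + 2 —bump→ 4^(4 + 1) + 2 = 1026 —(−1)→ 1025
1025 —HB4→ 4^(4 + 1) + 1 —bump→ 5^(5 + 1) + 1 = 15626 —(−1)→ 15625
15625 —HB5→ 5^(5 + 1) —bump→ 6^(6 + 1) = 279936 —(−1)→ 279935
279935 —HB6→ 5·6^6 + 5·6^5 + 5·6^4 + 5·6^3 + 5·6^2 + 5·6 + 5 —bump→ 5·7^7 + 5·7^5 + 5·7^4 + 5·7^3 + 5·7^2 + 5·7 + 5 = 4215755 —(−1)→ 4215754
4215754 —HB7→ 5·7^7 + 5·7^5 + 5·7^4 + 5·7^3 + 5·7^2 + 5·7 + 4 —bump→ 5·8^8 + 5·8^5 + 5·8^4 + 5·8^3 + 5·8^2 + 5·8 + 4 = 84073324 —(−1)→ 84073323

ω^ω·5 + ω^5·5 + ω^4·5 + ω^3·5 + ω^2·5 + ω·5 + 4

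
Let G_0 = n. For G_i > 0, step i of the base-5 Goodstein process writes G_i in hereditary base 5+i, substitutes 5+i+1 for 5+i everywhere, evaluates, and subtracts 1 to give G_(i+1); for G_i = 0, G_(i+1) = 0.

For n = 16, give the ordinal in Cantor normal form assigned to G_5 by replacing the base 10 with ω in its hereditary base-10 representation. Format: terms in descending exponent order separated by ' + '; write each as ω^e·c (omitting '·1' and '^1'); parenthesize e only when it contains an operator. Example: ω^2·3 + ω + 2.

step 0: 16 = 3·5 + 1; sub 6 for 5: 3·6 + 1; = 19; G_1 = 19−1 = 18
step 1: 18 = 3·6; sub 7 for 6: 3·7; = 21; G_2 = 21−1 = 20
step 2: 20 = 2·7 + 6; sub 8 for 7: 2·8 + 6; = 22; G_3 = 22−1 = 21
step 3: 21 = 2·8 + 5; sub 9 for 8: 2·9 + 5; = 23; G_4 = 23−1 = 22
step 4: 22 = 2·9 + 4; sub 10 for 9: 2·10 + 4; = 24; G_5 = 24−1 = 23
step 5: 23 = 2·10 + 3; sub 11 for 10: 2·11 + 3; = 25; G_6 = 25−1 = 24

ω·2 + 3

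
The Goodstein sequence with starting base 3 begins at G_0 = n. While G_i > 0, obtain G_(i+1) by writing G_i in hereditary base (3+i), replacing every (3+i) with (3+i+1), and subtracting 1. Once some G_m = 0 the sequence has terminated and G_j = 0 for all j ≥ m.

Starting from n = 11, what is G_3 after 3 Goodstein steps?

35

(0) 11|_3 = 3^2 + 2 ↦ 4^2 + 2|_4 = 18 ⇒ 17
(1) 17|_4 = 4^2 + 1 ↦ 5^2 + 1|_5 = 26 ⇒ 25
(2) 25|_5 = 5^2 ↦ 6^2|_6 = 36 ⇒ 35
(3) 35|_6 = 5·6 + 5 ↦ 5·7 + 5|_7 = 40 ⇒ 39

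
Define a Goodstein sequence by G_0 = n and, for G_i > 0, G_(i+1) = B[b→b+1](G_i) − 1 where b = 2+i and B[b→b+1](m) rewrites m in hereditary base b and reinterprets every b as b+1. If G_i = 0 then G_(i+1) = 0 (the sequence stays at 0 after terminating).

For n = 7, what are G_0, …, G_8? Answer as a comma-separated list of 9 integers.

7 —HB2→ 2^2 + 2 + 1 —bump→ 3^3 + 3 + 1 = 31 —(−1)→ 30
30 —HB3→ 3^3 + 3 —bump→ 4^4 + 4 = 260 —(−1)→ 259
259 —HB4→ 4^4 + 3 —bump→ 5^5 + 3 = 3128 —(−1)→ 3127
3127 —HB5→ 5^5 + 2 —bump→ 6^6 + 2 = 46658 —(−1)→ 46657
46657 —HB6→ 6^6 + 1 —bump→ 7^7 + 1 = 823544 —(−1)→ 823543
823543 —HB7→ 7^7 —bump→ 8^8 = 16777216 —(−1)→ 16777215
16777215 —HB8→ 7·8^7 + 7·8^6 + 7·8^5 + 7·8^4 + 7·8^3 + 7·8^2 + 7·8 + 7 —bump→ 7·9^7 + 7·9^6 + 7·9^5 + 7·9^4 + 7·9^3 + 7·9^2 + 7·9 + 7 = 37665880 —(−1)→ 37665879
37665879 —HB9→ 7·9^7 + 7·9^6 + 7·9^5 + 7·9^4 + 7·9^3 + 7·9^2 + 7·9 + 6 —bump→ 7·10^7 + 7·10^6 + 7·10^5 + 7·10^4 + 7·10^3 + 7·10^2 + 7·10 + 6 = 77777776 —(−1)→ 77777775

7, 30, 259, 3127, 46657, 823543, 16777215, 37665879, 77777775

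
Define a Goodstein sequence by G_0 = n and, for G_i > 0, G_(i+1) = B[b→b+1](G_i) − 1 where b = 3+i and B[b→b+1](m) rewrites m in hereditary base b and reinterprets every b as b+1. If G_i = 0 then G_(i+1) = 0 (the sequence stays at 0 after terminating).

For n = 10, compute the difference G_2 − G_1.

8

i=0: 10 = 3^2 + 1 (b=3); 3→4: 4^2 + 1 = 17; 17−1 = 16
i=1: 16 = 4^2 (b=4); 4→5: 5^2 = 25; 25−1 = 24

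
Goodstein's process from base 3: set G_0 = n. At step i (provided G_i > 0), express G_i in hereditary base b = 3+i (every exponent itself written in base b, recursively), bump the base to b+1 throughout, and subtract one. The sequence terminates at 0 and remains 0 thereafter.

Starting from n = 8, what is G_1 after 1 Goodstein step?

9

i=0: 8 = 2·3 + 2 (b=3); 3→4: 2·4 + 2 = 10; 10−1 = 9
i=1: 9 = 2·4 + 1 (b=4); 4→5: 2·5 + 1 = 11; 11−1 = 10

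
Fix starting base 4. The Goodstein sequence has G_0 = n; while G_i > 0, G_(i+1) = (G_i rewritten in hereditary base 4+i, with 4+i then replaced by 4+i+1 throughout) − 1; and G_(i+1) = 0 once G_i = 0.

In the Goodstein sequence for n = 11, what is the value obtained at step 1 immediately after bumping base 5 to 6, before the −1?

14

step 0: 11 = 2·4 + 3; sub 5 for 4: 2·5 + 3; = 13; G_1 = 13−1 = 12
step 1: 12 = 2·5 + 2; sub 6 for 5: 2·6 + 2; = 14; G_2 = 14−1 = 13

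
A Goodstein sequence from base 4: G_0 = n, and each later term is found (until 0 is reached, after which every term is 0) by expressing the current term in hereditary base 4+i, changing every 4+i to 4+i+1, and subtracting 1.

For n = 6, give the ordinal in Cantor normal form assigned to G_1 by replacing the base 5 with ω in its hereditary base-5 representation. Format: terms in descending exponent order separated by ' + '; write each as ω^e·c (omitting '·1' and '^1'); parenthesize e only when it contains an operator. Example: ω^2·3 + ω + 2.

ω + 1

step 0: 6 = 4 + 2; sub 5 for 4: 5 + 2; = 7; G_1 = 7−1 = 6
step 1: 6 = 5 + 1; sub 6 for 5: 6 + 1; = 7; G_2 = 7−1 = 6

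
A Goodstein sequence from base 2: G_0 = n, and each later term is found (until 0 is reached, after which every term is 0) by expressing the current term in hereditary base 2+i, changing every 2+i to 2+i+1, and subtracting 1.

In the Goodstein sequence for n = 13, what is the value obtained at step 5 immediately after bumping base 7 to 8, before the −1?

G_0 = 13. HB_2(13) = 2^(2 + 1) + 2^2 + 1. Bump = 109. G_1 = 108.
G_1 = 108. HB_3(108) = 3^(3 + 1) + 3^3. Bump = 1280. G_2 = 1279.
G_2 = 1279. HB_4(1279) = 4^(4 + 1) + 3·4^3 + 3·4^2 + 3·4 + 3. Bump = 16093. G_3 = 16092.
G_3 = 16092. HB_5(16092) = 5^(5 + 1) + 3·5^3 + 3·5^2 + 3·5 + 2. Bump = 280712. G_4 = 280711.
G_4 = 280711. HB_6(280711) = 6^(6 + 1) + 3·6^3 + 3·6^2 + 3·6 + 1. Bump = 5765999. G_5 = 5765998.
G_5 = 5765998. HB_7(5765998) = 7^(7 + 1) + 3·7^3 + 3·7^2 + 3·7. Bump = 134219480. G_6 = 134219479.

134219480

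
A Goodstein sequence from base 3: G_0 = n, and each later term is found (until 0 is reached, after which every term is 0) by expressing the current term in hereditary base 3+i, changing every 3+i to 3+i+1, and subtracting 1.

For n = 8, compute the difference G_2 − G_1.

(0) 8|_3 = 2·3 + 2 ↦ 2·4 + 2|_4 = 10 ⇒ 9
(1) 9|_4 = 2·4 + 1 ↦ 2·5 + 1|_5 = 11 ⇒ 10

1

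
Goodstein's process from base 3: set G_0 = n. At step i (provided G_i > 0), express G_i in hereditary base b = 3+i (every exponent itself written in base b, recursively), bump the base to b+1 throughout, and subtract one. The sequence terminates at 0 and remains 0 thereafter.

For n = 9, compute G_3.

[0] 9 ≡ 3^2 (base 3). Lift 4: 16. −1: 15.
[1] 15 ≡ 3·4 + 3 (base 4). Lift 5: 18. −1: 17.
[2] 17 ≡ 3·5 + 2 (base 5). Lift 6: 20. −1: 19.

19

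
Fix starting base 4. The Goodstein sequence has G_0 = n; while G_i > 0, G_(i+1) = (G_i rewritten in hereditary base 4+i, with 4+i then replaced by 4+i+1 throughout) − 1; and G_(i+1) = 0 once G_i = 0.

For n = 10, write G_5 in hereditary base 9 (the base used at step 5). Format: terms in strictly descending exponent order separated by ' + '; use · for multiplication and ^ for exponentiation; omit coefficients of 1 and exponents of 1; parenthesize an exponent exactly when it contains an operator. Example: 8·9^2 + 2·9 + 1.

9 + 4

G_0 = 10. HB_4(10) = 2·4 + 2. Bump = 12. G_1 = 11.
G_1 = 11. HB_5(11) = 2·5 + 1. Bump = 13. G_2 = 12.
G_2 = 12. HB_6(12) = 2·6. Bump = 14. G_3 = 13.
G_3 = 13. HB_7(13) = 7 + 6. Bump = 14. G_4 = 13.
G_4 = 13. HB_8(13) = 8 + 5. Bump = 14. G_5 = 13.
G_5 = 13. HB_9(13) = 9 + 4. Bump = 14. G_6 = 13.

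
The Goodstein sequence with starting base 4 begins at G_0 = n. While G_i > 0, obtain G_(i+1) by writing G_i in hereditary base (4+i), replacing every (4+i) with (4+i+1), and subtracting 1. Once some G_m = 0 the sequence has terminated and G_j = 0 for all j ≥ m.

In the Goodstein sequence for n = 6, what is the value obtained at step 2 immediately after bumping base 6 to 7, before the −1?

7

G_0=6  [base 4] 4 + 2  →[4↦5]→  5 + 2 = 7  −1 ⇒ G_1=6
G_1=6  [base 5] 5 + 1  →[5↦6]→  6 + 1 = 7  −1 ⇒ G_2=6
G_2=6  [base 6] 6  →[6↦7]→  7 = 7  −1 ⇒ G_3=6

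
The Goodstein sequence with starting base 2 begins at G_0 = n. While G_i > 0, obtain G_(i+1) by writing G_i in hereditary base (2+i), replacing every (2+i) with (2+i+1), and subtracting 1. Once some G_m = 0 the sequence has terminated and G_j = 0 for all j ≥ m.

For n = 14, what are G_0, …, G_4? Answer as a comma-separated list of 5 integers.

step 0: 14 = 2^(2 + 1) + 2^2 + 2; sub 3 for 2: 3^(3 + 1) + 3^3 + 3; = 111; G_1 = 111−1 = 110
step 1: 110 = 3^(3 + 1) + 3^3 + 2; sub 4 for 3: 4^(4 + 1) + 4^4 + 2; = 1282; G_2 = 1282−1 = 1281
step 2: 1281 = 4^(4 + 1) + 4^4 + 1; sub 5 for 4: 5^(5 + 1) + 5^5 + 1; = 18751; G_3 = 18751−1 = 18750
step 3: 18750 = 5^(5 + 1) + 5^5; sub 6 for 5: 6^(6 + 1) + 6^6; = 326592; G_4 = 326592−1 = 326591

14, 110, 1281, 18750, 326591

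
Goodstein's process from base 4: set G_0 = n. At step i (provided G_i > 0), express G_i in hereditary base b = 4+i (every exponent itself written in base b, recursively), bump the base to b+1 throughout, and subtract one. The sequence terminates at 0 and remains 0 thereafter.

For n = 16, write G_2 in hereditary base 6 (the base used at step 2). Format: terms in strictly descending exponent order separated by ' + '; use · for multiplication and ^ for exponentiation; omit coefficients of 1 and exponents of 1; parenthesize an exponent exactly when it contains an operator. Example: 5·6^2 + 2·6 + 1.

(0) 16|_4 = 4^2 ↦ 5^2|_5 = 25 ⇒ 24
(1) 24|_5 = 4·5 + 4 ↦ 4·6 + 4|_6 = 28 ⇒ 27

4·6 + 3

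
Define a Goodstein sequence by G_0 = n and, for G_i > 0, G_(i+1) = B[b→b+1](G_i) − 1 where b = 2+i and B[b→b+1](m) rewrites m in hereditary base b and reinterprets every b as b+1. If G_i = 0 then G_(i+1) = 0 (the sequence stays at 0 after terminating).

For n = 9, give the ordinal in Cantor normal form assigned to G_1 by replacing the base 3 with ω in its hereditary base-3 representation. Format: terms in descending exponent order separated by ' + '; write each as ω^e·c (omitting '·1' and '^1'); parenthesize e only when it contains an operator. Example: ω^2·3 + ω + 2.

ω^(ω + 1)

step 0: 9 = 2^(2 + 1) + 1; sub 3 for 2: 3^(3 + 1) + 1; = 82; G_1 = 82−1 = 81
step 1: 81 = 3^(3 + 1); sub 4 for 3: 4^(4 + 1); = 1024; G_2 = 1024−1 = 1023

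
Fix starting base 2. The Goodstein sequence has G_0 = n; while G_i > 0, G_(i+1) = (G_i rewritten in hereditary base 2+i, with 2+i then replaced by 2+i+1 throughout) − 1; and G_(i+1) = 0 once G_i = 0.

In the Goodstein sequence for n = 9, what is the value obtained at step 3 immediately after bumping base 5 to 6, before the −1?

step 0: 9 = 2^(2 + 1) + 1; sub 3 for 2: 3^(3 + 1) + 1; = 82; G_1 = 82−1 = 81
step 1: 81 = 3^(3 + 1); sub 4 for 3: 4^(4 + 1); = 1024; G_2 = 1024−1 = 1023
step 2: 1023 = 3·4^4 + 3·4^3 + 3·4^2 + 3·4 + 3; sub 5 for 4: 3·5^5 + 3·5^3 + 3·5^2 + 3·5 + 3; = 9843; G_3 = 9843−1 = 9842

140744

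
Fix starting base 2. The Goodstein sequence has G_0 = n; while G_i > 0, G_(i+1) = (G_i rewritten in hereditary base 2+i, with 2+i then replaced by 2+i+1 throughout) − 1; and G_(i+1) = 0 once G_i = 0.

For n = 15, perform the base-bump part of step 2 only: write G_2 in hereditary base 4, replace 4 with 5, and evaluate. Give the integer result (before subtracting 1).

18753

G_0=15  [base 2] 2^(2 + 1) + 2^2 + 2 + 1  →[2↦3]→  3^(3 + 1) + 3^3 + 3 + 1 = 112  −1 ⇒ G_1=111
G_1=111  [base 3] 3^(3 + 1) + 3^3 + 3  →[3↦4]→  4^(4 + 1) + 4^4 + 4 = 1284  −1 ⇒ G_2=1283
G_2=1283  [base 4] 4^(4 + 1) + 4^4 + 3  →[4↦5]→  5^(5 + 1) + 5^5 + 3 = 18753  −1 ⇒ G_3=18752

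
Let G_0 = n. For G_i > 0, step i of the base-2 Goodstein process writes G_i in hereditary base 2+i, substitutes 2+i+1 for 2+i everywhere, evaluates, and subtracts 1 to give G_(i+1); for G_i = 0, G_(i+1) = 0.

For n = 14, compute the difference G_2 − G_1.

(0) 14|_2 = 2^(2 + 1) + 2^2 + 2 ↦ 3^(3 + 1) + 3^3 + 3|_3 = 111 ⇒ 110
(1) 110|_3 = 3^(3 + 1) + 3^3 + 2 ↦ 4^(4 + 1) + 4^4 + 2|_4 = 1282 ⇒ 1281

1171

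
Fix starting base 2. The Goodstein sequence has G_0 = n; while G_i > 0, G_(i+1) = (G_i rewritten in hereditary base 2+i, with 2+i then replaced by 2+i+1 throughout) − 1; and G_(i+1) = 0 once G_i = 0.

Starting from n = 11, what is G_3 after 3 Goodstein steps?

[0] 11 ≡ 2^(2 + 1) + 2 + 1 (base 2). Lift 3: 85. −1: 84.
[1] 84 ≡ 3^(3 + 1) + 3 (base 3). Lift 4: 1028. −1: 1027.
[2] 1027 ≡ 4^(4 + 1) + 3 (base 4). Lift 5: 15628. −1: 15627.
[3] 15627 ≡ 5^(5 + 1) + 2 (base 5). Lift 6: 279938. −1: 279937.

15627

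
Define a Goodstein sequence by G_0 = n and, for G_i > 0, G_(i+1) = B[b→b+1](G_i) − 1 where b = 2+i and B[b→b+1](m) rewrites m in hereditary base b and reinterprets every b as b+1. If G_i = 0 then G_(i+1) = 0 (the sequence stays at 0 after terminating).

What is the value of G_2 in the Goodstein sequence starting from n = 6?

257

i=0: 6 = 2^2 + 2 (b=2); 2→3: 3^3 + 3 = 30; 30−1 = 29
i=1: 29 = 3^3 + 2 (b=3); 3→4: 4^4 + 2 = 258; 258−1 = 257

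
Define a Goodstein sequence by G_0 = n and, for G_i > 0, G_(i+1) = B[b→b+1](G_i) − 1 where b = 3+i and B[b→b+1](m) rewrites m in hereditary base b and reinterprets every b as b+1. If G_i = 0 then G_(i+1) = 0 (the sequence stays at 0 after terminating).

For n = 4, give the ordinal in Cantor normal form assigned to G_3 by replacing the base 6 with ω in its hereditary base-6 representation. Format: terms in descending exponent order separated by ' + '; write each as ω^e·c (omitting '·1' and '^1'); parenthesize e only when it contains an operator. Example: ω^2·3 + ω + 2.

base 3: 4 = 3 + 1; at 4: 4 + 1 = 5; next = 4
base 4: 4 = 4; at 5: 5 = 5; next = 4
base 5: 4 = 4; at 6: 4 = 4; next = 3

3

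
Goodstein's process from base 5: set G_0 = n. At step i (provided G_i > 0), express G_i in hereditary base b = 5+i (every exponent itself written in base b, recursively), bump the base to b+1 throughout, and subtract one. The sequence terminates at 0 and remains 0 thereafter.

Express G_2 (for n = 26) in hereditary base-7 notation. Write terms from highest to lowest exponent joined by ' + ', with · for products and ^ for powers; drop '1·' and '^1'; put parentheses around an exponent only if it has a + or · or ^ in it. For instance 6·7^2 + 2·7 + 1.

26 —HB5→ 5^2 + 1 —bump→ 6^2 + 1 = 37 —(−1)→ 36
36 —HB6→ 6^2 —bump→ 7^2 = 49 —(−1)→ 48
48 —HB7→ 6·7 + 6 —bump→ 6·8 + 6 = 54 —(−1)→ 53

6·7 + 6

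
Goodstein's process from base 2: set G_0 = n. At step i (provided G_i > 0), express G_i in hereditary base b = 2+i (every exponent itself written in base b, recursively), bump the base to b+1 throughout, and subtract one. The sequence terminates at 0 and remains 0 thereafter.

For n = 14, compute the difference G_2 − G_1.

14 —HB2→ 2^(2 + 1) + 2^2 + 2 —bump→ 3^(3 + 1) + 3^3 + 3 = 111 —(−1)→ 110
110 —HB3→ 3^(3 + 1) + 3^3 + 2 —bump→ 4^(4 + 1) + 4^4 + 2 = 1282 —(−1)→ 1281

1171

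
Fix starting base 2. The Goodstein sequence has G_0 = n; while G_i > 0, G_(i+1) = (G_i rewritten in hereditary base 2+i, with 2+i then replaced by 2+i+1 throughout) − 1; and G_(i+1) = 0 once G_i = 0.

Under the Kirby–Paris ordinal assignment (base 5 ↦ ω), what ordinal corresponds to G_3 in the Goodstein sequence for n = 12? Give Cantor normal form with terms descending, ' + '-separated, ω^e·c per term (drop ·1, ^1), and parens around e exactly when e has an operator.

i=0: 12 = 2^(2 + 1) + 2^2 (b=2); 2→3: 3^(3 + 1) + 3^3 = 108; 108−1 = 107
i=1: 107 = 3^(3 + 1) + 2·3^2 + 2·3 + 2 (b=3); 3→4: 4^(4 + 1) + 2·4^2 + 2·4 + 2 = 1066; 1066−1 = 1065
i=2: 1065 = 4^(4 + 1) + 2·4^2 + 2·4 + 1 (b=4); 4→5: 5^(5 + 1) + 2·5^2 + 2·5 + 1 = 15686; 15686−1 = 15685
i=3: 15685 = 5^(5 + 1) + 2·5^2 + 2·5 (b=5); 5→6: 6^(6 + 1) + 2·6^2 + 2·6 = 280020; 280020−1 = 280019

ω^(ω + 1) + ω^2·2 + ω·2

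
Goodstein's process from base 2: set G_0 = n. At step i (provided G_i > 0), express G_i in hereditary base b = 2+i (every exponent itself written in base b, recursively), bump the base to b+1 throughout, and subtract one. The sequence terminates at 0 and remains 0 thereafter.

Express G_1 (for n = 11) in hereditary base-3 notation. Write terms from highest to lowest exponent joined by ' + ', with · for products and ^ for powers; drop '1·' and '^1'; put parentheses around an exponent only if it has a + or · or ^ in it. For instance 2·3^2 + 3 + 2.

step 0: 11 = 2^(2 + 1) + 2 + 1; sub 3 for 2: 3^(3 + 1) + 3 + 1; = 85; G_1 = 85−1 = 84
step 1: 84 = 3^(3 + 1) + 3; sub 4 for 3: 4^(4 + 1) + 4; = 1028; G_2 = 1028−1 = 1027

3^(3 + 1) + 3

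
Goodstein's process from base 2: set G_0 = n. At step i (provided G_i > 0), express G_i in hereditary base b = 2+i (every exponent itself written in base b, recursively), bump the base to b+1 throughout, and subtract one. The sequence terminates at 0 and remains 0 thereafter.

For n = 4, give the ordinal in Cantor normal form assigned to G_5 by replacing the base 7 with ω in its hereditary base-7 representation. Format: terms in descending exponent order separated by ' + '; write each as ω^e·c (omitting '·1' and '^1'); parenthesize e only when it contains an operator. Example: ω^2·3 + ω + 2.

ω^2·2 + ω + 4

i=0: 4 = 2^2 (b=2); 2→3: 3^3 = 27; 27−1 = 26
i=1: 26 = 2·3^2 + 2·3 + 2 (b=3); 3→4: 2·4^2 + 2·4 + 2 = 42; 42−1 = 41
i=2: 41 = 2·4^2 + 2·4 + 1 (b=4); 4→5: 2·5^2 + 2·5 + 1 = 61; 61−1 = 60
i=3: 60 = 2·5^2 + 2·5 (b=5); 5→6: 2·6^2 + 2·6 = 84; 84−1 = 83
i=4: 83 = 2·6^2 + 6 + 5 (b=6); 6→7: 2·7^2 + 7 + 5 = 110; 110−1 = 109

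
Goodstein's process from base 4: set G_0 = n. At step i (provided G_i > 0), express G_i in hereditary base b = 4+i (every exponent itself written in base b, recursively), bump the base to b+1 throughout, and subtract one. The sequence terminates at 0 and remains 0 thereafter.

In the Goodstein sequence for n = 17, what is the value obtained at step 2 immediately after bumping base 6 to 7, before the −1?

G_0 = 17. HB_4(17) = 4^2 + 1. Bump = 26. G_1 = 25.
G_1 = 25. HB_5(25) = 5^2. Bump = 36. G_2 = 35.

40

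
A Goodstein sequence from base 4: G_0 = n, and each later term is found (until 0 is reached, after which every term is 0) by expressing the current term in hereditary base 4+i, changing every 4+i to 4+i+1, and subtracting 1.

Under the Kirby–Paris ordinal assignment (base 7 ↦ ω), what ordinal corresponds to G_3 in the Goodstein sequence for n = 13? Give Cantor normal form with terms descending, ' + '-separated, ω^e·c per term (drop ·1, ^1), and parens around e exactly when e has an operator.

ω·2 + 4

(0) 13|_4 = 3·4 + 1 ↦ 3·5 + 1|_5 = 16 ⇒ 15
(1) 15|_5 = 3·5 ↦ 3·6|_6 = 18 ⇒ 17
(2) 17|_6 = 2·6 + 5 ↦ 2·7 + 5|_7 = 19 ⇒ 18
(3) 18|_7 = 2·7 + 4 ↦ 2·8 + 4|_8 = 20 ⇒ 19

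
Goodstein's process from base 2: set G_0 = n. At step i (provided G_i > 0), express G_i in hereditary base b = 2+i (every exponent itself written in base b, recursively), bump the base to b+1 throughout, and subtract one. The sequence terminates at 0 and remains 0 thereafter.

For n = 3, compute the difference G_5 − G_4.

(0) 3|_2 = 2 + 1 ↦ 3 + 1|_3 = 4 ⇒ 3
(1) 3|_3 = 3 ↦ 4|_4 = 4 ⇒ 3
(2) 3|_4 = 3 ↦ 3|_5 = 3 ⇒ 2
(3) 2|_5 = 2 ↦ 2|_6 = 2 ⇒ 1
(4) 1|_6 = 1 ↦ 1|_7 = 1 ⇒ 0

-1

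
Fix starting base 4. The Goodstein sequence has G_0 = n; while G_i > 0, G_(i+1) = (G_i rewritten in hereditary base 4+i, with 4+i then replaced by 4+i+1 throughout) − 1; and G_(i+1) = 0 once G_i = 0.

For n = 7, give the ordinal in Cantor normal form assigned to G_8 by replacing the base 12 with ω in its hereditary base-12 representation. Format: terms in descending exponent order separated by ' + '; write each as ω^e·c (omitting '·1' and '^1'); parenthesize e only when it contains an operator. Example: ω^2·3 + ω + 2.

3

G_0 = 7. HB_4(7) = 4 + 3. Bump = 8. G_1 = 7.
G_1 = 7. HB_5(7) = 5 + 2. Bump = 8. G_2 = 7.
G_2 = 7. HB_6(7) = 6 + 1. Bump = 8. G_3 = 7.
G_3 = 7. HB_7(7) = 7. Bump = 8. G_4 = 7.
G_4 = 7. HB_8(7) = 7. Bump = 7. G_5 = 6.
G_5 = 6. HB_9(6) = 6. Bump = 6. G_6 = 5.
G_6 = 5. HB_10(5) = 5. Bump = 5. G_7 = 4.
G_7 = 4. HB_11(4) = 4. Bump = 4. G_8 = 3.
G_8 = 3. HB_12(3) = 3. Bump = 3. G_9 = 2.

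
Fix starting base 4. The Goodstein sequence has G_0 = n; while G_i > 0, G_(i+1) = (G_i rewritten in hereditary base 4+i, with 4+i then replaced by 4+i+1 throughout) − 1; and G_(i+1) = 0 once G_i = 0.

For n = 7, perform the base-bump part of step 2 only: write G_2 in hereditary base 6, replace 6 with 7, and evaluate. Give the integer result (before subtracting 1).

8

G_0 = 7. HB_4(7) = 4 + 3. Bump = 8. G_1 = 7.
G_1 = 7. HB_5(7) = 5 + 2. Bump = 8. G_2 = 7.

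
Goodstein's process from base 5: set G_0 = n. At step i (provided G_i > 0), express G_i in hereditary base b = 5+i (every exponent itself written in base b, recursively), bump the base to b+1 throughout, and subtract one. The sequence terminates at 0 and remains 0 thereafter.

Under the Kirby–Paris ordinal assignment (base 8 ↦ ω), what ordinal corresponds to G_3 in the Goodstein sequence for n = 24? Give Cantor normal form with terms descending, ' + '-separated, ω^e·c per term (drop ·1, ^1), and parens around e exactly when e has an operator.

step 0: 24 = 4·5 + 4; sub 6 for 5: 4·6 + 4; = 28; G_1 = 28−1 = 27
step 1: 27 = 4·6 + 3; sub 7 for 6: 4·7 + 3; = 31; G_2 = 31−1 = 30
step 2: 30 = 4·7 + 2; sub 8 for 7: 4·8 + 2; = 34; G_3 = 34−1 = 33
step 3: 33 = 4·8 + 1; sub 9 for 8: 4·9 + 1; = 37; G_4 = 37−1 = 36

ω·4 + 1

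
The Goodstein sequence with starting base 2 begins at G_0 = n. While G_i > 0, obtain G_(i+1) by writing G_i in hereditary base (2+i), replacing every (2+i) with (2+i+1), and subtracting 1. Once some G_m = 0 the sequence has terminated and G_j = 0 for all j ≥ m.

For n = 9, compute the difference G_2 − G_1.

942

step 0: 9 = 2^(2 + 1) + 1; sub 3 for 2: 3^(3 + 1) + 1; = 82; G_1 = 82−1 = 81
step 1: 81 = 3^(3 + 1); sub 4 for 3: 4^(4 + 1); = 1024; G_2 = 1024−1 = 1023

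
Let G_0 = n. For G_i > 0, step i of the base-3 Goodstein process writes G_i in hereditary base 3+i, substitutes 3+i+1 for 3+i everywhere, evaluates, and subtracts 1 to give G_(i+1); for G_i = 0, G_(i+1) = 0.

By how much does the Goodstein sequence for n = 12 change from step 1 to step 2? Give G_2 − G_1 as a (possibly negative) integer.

step 0: 12 = 3^2 + 3; sub 4 for 3: 4^2 + 4; = 20; G_1 = 20−1 = 19
step 1: 19 = 4^2 + 3; sub 5 for 4: 5^2 + 3; = 28; G_2 = 28−1 = 27

8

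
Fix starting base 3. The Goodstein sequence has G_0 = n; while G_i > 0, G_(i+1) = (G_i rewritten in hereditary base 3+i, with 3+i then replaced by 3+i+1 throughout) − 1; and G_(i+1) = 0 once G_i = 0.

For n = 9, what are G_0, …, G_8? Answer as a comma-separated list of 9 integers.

9, 15, 17, 19, 21, 23, 24, 25, 26

i=0: 9 = 3^2 (b=3); 3→4: 4^2 = 16; 16−1 = 15
i=1: 15 = 3·4 + 3 (b=4); 4→5: 3·5 + 3 = 18; 18−1 = 17
i=2: 17 = 3·5 + 2 (b=5); 5→6: 3·6 + 2 = 20; 20−1 = 19
i=3: 19 = 3·6 + 1 (b=6); 6→7: 3·7 + 1 = 22; 22−1 = 21
i=4: 21 = 3·7 (b=7); 7→8: 3·8 = 24; 24−1 = 23
i=5: 23 = 2·8 + 7 (b=8); 8→9: 2·9 + 7 = 25; 25−1 = 24
i=6: 24 = 2·9 + 6 (b=9); 9→10: 2·10 + 6 = 26; 26−1 = 25
i=7: 25 = 2·10 + 5 (b=10); 10→11: 2·11 + 5 = 27; 27−1 = 26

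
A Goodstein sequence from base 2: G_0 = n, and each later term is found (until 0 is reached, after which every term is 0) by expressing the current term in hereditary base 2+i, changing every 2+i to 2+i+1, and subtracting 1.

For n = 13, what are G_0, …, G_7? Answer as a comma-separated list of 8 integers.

13, 108, 1279, 16092, 280711, 5765998, 134219479, 3486786855

G_0=13  [base 2] 2^(2 + 1) + 2^2 + 1  →[2↦3]→  3^(3 + 1) + 3^3 + 1 = 109  −1 ⇒ G_1=108
G_1=108  [base 3] 3^(3 + 1) + 3^3  →[3↦4]→  4^(4 + 1) + 4^4 = 1280  −1 ⇒ G_2=1279
G_2=1279  [base 4] 4^(4 + 1) + 3·4^3 + 3·4^2 + 3·4 + 3  →[4↦5]→  5^(5 + 1) + 3·5^3 + 3·5^2 + 3·5 + 3 = 16093  −1 ⇒ G_3=16092
G_3=16092  [base 5] 5^(5 + 1) + 3·5^3 + 3·5^2 + 3·5 + 2  →[5↦6]→  6^(6 + 1) + 3·6^3 + 3·6^2 + 3·6 + 2 = 280712  −1 ⇒ G_4=280711
G_4=280711  [base 6] 6^(6 + 1) + 3·6^3 + 3·6^2 + 3·6 + 1  →[6↦7]→  7^(7 + 1) + 3·7^3 + 3·7^2 + 3·7 + 1 = 5765999  −1 ⇒ G_5=5765998
G_5=5765998  [base 7] 7^(7 + 1) + 3·7^3 + 3·7^2 + 3·7  →[7↦8]→  8^(8 + 1) + 3·8^3 + 3·8^2 + 3·8 = 134219480  −1 ⇒ G_6=134219479
G_6=134219479  [base 8] 8^(8 + 1) + 3·8^3 + 3·8^2 + 2·8 + 7  →[8↦9]→  9^(9 + 1) + 3·9^3 + 3·9^2 + 2·9 + 7 = 3486786856  −1 ⇒ G_7=3486786855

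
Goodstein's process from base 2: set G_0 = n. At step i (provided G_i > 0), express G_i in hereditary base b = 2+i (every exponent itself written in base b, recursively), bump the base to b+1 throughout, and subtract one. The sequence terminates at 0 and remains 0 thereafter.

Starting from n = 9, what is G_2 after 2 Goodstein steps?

1023

base 2: 9 = 2^(2 + 1) + 1; at 3: 3^(3 + 1) + 1 = 82; next = 81
base 3: 81 = 3^(3 + 1); at 4: 4^(4 + 1) = 1024; next = 1023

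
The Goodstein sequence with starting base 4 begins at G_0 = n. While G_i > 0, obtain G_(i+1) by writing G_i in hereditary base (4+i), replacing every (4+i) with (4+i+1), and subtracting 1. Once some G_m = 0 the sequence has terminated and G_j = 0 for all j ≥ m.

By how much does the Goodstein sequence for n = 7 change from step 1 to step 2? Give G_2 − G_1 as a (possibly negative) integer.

0

G_0=7  [base 4] 4 + 3  →[4↦5]→  5 + 3 = 8  −1 ⇒ G_1=7
G_1=7  [base 5] 5 + 2  →[5↦6]→  6 + 2 = 8  −1 ⇒ G_2=7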